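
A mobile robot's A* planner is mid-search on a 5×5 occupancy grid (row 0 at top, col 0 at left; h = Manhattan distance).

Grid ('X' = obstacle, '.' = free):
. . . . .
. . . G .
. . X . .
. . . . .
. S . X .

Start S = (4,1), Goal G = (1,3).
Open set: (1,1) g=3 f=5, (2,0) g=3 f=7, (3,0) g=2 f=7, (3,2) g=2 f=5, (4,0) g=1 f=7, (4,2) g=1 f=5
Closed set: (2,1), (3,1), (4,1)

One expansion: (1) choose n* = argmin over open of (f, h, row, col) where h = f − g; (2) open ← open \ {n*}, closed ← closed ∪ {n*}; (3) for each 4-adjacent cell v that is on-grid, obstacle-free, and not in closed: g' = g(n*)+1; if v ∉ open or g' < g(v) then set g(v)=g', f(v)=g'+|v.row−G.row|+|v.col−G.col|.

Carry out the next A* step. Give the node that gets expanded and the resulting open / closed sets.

step 1: expand (1,1) (f=5, h=2) → closed; open now [(0,1) g=4 f=7, (1,0) g=4 f=7, (1,2) g=4 f=5, (2,0) g=3 f=7, (3,0) g=2 f=7, (3,2) g=2 f=5, (4,0) g=1 f=7, (4,2) g=1 f=5]

expanded=(1,1); open=[(0,1) g=4 f=7, (1,0) g=4 f=7, (1,2) g=4 f=5, (2,0) g=3 f=7, (3,0) g=2 f=7, (3,2) g=2 f=5, (4,0) g=1 f=7, (4,2) g=1 f=5]; closed=[(1,1), (2,1), (3,1), (4,1)]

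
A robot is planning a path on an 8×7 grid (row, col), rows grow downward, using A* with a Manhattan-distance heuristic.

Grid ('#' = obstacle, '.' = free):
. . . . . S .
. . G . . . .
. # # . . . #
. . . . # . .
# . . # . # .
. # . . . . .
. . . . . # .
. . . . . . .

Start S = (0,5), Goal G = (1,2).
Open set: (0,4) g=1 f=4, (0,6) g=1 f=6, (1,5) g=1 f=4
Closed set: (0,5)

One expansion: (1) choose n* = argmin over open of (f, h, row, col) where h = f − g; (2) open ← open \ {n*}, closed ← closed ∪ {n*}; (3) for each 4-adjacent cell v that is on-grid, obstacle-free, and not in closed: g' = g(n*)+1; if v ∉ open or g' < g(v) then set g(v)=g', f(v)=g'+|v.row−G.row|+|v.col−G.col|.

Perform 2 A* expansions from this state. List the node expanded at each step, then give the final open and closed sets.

step 1: expand (0,4) (f=4, h=3) → closed; open now [(0,3) g=2 f=4, (0,6) g=1 f=6, (1,4) g=2 f=4, (1,5) g=1 f=4]
step 2: expand (0,3) (f=4, h=2) → closed; open now [(0,2) g=3 f=4, (0,6) g=1 f=6, (1,3) g=3 f=4, (1,4) g=2 f=4, (1,5) g=1 f=4]

order=[(0,4) → (0,3)]; open=[(0,2) g=3 f=4, (0,6) g=1 f=6, (1,3) g=3 f=4, (1,4) g=2 f=4, (1,5) g=1 f=4]; closed=[(0,3), (0,4), (0,5)]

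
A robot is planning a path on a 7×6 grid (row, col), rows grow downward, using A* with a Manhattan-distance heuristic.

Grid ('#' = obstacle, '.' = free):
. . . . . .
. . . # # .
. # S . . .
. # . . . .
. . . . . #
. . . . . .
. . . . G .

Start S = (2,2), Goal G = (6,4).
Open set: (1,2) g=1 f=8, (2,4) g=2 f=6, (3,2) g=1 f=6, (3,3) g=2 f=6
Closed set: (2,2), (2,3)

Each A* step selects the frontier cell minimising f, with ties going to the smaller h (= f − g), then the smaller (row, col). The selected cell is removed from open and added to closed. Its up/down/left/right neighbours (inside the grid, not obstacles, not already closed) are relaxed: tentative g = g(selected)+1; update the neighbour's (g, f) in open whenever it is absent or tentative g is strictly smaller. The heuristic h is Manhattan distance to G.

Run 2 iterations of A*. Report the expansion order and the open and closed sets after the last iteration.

order=[(2,4) → (3,4)]; open=[(1,2) g=1 f=8, (2,5) g=3 f=8, (3,2) g=1 f=6, (3,3) g=2 f=6, (3,5) g=4 f=8, (4,4) g=4 f=6]; closed=[(2,2), (2,3), (2,4), (3,4)]

step 1: expand (2,4) (f=6, h=4) → closed; open now [(1,2) g=1 f=8, (2,5) g=3 f=8, (3,2) g=1 f=6, (3,3) g=2 f=6, (3,4) g=3 f=6]
step 2: expand (3,4) (f=6, h=3) → closed; open now [(1,2) g=1 f=8, (2,5) g=3 f=8, (3,2) g=1 f=6, (3,3) g=2 f=6, (3,5) g=4 f=8, (4,4) g=4 f=6]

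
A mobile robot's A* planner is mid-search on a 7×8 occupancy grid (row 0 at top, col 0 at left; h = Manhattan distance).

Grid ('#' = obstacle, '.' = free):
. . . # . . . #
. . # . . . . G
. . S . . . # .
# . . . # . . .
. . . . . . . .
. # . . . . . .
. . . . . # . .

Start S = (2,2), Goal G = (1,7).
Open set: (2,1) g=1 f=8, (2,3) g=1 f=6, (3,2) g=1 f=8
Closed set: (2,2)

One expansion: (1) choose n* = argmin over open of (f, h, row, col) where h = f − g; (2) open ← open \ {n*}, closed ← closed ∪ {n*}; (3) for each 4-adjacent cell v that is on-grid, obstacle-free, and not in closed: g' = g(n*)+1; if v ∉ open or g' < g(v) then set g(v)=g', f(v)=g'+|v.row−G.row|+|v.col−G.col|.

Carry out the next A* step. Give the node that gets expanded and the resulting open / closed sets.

expanded=(2,3); open=[(1,3) g=2 f=6, (2,1) g=1 f=8, (2,4) g=2 f=6, (3,2) g=1 f=8, (3,3) g=2 f=8]; closed=[(2,2), (2,3)]

step 1: expand (2,3) (f=6, h=5) → closed; open now [(1,3) g=2 f=6, (2,1) g=1 f=8, (2,4) g=2 f=6, (3,2) g=1 f=8, (3,3) g=2 f=8]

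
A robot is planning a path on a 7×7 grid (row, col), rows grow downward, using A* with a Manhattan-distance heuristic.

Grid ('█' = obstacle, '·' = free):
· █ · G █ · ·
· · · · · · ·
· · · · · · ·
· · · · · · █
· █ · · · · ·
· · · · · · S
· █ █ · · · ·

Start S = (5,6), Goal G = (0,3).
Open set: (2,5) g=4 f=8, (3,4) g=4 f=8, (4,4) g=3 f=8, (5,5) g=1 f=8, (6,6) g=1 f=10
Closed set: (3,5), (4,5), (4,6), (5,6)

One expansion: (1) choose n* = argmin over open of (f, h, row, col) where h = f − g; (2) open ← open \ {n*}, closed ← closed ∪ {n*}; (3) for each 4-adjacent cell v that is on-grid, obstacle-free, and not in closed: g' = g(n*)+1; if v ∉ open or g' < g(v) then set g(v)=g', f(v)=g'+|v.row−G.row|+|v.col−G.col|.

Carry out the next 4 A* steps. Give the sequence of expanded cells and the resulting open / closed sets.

order=[(2,5) → (1,5) → (0,5) → (1,4)]; open=[(0,6) g=7 f=10, (1,3) g=7 f=8, (1,6) g=6 f=10, (2,4) g=5 f=8, (2,6) g=5 f=10, (3,4) g=4 f=8, (4,4) g=3 f=8, (5,5) g=1 f=8, (6,6) g=1 f=10]; closed=[(0,5), (1,4), (1,5), (2,5), (3,5), (4,5), (4,6), (5,6)]

step 1: expand (2,5) (f=8, h=4) → closed; open now [(1,5) g=5 f=8, (2,4) g=5 f=8, (2,6) g=5 f=10, (3,4) g=4 f=8, (4,4) g=3 f=8, (5,5) g=1 f=8, (6,6) g=1 f=10]
step 2: expand (1,5) (f=8, h=3) → closed; open now [(0,5) g=6 f=8, (1,4) g=6 f=8, (1,6) g=6 f=10, (2,4) g=5 f=8, (2,6) g=5 f=10, (3,4) g=4 f=8, (4,4) g=3 f=8, (5,5) g=1 f=8, (6,6) g=1 f=10]
step 3: expand (0,5) (f=8, h=2) → closed; open now [(0,6) g=7 f=10, (1,4) g=6 f=8, (1,6) g=6 f=10, (2,4) g=5 f=8, (2,6) g=5 f=10, (3,4) g=4 f=8, (4,4) g=3 f=8, (5,5) g=1 f=8, (6,6) g=1 f=10]
step 4: expand (1,4) (f=8, h=2) → closed; open now [(0,6) g=7 f=10, (1,3) g=7 f=8, (1,6) g=6 f=10, (2,4) g=5 f=8, (2,6) g=5 f=10, (3,4) g=4 f=8, (4,4) g=3 f=8, (5,5) g=1 f=8, (6,6) g=1 f=10]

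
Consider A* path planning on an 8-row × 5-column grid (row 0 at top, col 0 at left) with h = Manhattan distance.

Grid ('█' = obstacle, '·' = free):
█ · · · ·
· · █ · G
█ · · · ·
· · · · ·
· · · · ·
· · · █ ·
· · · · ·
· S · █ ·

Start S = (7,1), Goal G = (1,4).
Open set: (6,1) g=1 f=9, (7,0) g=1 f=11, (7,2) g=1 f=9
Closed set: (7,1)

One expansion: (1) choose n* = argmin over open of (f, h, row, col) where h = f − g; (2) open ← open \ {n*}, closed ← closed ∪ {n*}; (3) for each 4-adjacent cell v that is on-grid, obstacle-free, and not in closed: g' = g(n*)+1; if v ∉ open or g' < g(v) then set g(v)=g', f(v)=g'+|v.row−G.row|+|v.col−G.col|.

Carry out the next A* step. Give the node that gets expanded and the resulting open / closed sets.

expanded=(6,1); open=[(5,1) g=2 f=9, (6,0) g=2 f=11, (6,2) g=2 f=9, (7,0) g=1 f=11, (7,2) g=1 f=9]; closed=[(6,1), (7,1)]

step 1: expand (6,1) (f=9, h=8) → closed; open now [(5,1) g=2 f=9, (6,0) g=2 f=11, (6,2) g=2 f=9, (7,0) g=1 f=11, (7,2) g=1 f=9]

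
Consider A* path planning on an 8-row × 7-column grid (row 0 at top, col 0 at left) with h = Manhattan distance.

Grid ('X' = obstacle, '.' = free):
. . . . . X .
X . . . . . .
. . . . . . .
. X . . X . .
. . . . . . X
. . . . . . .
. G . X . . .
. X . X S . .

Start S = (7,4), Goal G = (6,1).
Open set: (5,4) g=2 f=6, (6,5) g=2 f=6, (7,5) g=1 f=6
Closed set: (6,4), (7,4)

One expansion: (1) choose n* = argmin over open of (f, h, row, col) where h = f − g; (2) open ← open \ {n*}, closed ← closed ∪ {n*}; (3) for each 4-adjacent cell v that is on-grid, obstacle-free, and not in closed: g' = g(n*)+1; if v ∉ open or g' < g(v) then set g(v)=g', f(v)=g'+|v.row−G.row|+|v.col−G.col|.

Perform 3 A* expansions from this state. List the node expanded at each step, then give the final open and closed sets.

order=[(5,4) → (5,3) → (5,2)]; open=[(4,2) g=5 f=8, (4,3) g=4 f=8, (4,4) g=3 f=8, (5,1) g=5 f=6, (5,5) g=3 f=8, (6,2) g=5 f=6, (6,5) g=2 f=6, (7,5) g=1 f=6]; closed=[(5,2), (5,3), (5,4), (6,4), (7,4)]

step 1: expand (5,4) (f=6, h=4) → closed; open now [(4,4) g=3 f=8, (5,3) g=3 f=6, (5,5) g=3 f=8, (6,5) g=2 f=6, (7,5) g=1 f=6]
step 2: expand (5,3) (f=6, h=3) → closed; open now [(4,3) g=4 f=8, (4,4) g=3 f=8, (5,2) g=4 f=6, (5,5) g=3 f=8, (6,5) g=2 f=6, (7,5) g=1 f=6]
step 3: expand (5,2) (f=6, h=2) → closed; open now [(4,2) g=5 f=8, (4,3) g=4 f=8, (4,4) g=3 f=8, (5,1) g=5 f=6, (5,5) g=3 f=8, (6,2) g=5 f=6, (6,5) g=2 f=6, (7,5) g=1 f=6]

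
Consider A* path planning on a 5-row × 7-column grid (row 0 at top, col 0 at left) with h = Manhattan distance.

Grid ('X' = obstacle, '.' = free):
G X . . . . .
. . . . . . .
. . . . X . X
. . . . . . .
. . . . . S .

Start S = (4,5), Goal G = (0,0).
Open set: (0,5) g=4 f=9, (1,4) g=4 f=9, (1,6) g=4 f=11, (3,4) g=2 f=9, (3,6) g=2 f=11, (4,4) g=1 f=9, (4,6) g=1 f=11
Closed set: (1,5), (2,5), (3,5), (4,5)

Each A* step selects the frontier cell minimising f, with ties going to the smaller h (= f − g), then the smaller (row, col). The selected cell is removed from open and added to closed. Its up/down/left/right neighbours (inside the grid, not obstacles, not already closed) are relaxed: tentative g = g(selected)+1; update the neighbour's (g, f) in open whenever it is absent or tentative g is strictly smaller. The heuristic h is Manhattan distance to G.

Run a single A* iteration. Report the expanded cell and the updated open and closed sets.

step 1: expand (0,5) (f=9, h=5) → closed; open now [(0,4) g=5 f=9, (0,6) g=5 f=11, (1,4) g=4 f=9, (1,6) g=4 f=11, (3,4) g=2 f=9, (3,6) g=2 f=11, (4,4) g=1 f=9, (4,6) g=1 f=11]

expanded=(0,5); open=[(0,4) g=5 f=9, (0,6) g=5 f=11, (1,4) g=4 f=9, (1,6) g=4 f=11, (3,4) g=2 f=9, (3,6) g=2 f=11, (4,4) g=1 f=9, (4,6) g=1 f=11]; closed=[(0,5), (1,5), (2,5), (3,5), (4,5)]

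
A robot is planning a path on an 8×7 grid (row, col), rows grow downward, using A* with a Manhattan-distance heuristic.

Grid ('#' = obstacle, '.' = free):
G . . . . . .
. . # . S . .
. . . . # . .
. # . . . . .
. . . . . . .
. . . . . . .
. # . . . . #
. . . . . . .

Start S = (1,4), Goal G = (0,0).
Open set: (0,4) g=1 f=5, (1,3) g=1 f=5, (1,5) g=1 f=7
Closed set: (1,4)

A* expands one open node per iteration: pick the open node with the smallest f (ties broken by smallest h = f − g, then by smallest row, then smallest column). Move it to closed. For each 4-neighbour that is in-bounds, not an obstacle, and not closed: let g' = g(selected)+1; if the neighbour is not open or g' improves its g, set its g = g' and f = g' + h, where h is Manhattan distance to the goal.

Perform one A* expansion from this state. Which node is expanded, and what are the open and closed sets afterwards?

step 1: expand (0,4) (f=5, h=4) → closed; open now [(0,3) g=2 f=5, (0,5) g=2 f=7, (1,3) g=1 f=5, (1,5) g=1 f=7]

expanded=(0,4); open=[(0,3) g=2 f=5, (0,5) g=2 f=7, (1,3) g=1 f=5, (1,5) g=1 f=7]; closed=[(0,4), (1,4)]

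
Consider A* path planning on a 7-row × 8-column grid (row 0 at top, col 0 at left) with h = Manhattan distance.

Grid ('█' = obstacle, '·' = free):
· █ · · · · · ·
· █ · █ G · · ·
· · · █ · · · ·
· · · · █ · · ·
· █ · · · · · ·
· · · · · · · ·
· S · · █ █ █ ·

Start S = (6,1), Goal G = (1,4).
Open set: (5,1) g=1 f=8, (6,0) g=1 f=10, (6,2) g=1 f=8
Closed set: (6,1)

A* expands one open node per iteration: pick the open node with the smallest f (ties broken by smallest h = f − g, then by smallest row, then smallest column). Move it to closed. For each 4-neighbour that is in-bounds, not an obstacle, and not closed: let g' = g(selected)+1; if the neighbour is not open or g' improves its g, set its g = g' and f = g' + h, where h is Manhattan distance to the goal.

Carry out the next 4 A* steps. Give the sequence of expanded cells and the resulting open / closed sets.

order=[(5,1) → (5,2) → (4,2) → (3,2)]; open=[(2,2) g=5 f=8, (3,1) g=5 f=10, (3,3) g=5 f=8, (4,3) g=4 f=8, (5,0) g=2 f=10, (5,3) g=3 f=8, (6,0) g=1 f=10, (6,2) g=1 f=8]; closed=[(3,2), (4,2), (5,1), (5,2), (6,1)]

step 1: expand (5,1) (f=8, h=7) → closed; open now [(5,0) g=2 f=10, (5,2) g=2 f=8, (6,0) g=1 f=10, (6,2) g=1 f=8]
step 2: expand (5,2) (f=8, h=6) → closed; open now [(4,2) g=3 f=8, (5,0) g=2 f=10, (5,3) g=3 f=8, (6,0) g=1 f=10, (6,2) g=1 f=8]
step 3: expand (4,2) (f=8, h=5) → closed; open now [(3,2) g=4 f=8, (4,3) g=4 f=8, (5,0) g=2 f=10, (5,3) g=3 f=8, (6,0) g=1 f=10, (6,2) g=1 f=8]
step 4: expand (3,2) (f=8, h=4) → closed; open now [(2,2) g=5 f=8, (3,1) g=5 f=10, (3,3) g=5 f=8, (4,3) g=4 f=8, (5,0) g=2 f=10, (5,3) g=3 f=8, (6,0) g=1 f=10, (6,2) g=1 f=8]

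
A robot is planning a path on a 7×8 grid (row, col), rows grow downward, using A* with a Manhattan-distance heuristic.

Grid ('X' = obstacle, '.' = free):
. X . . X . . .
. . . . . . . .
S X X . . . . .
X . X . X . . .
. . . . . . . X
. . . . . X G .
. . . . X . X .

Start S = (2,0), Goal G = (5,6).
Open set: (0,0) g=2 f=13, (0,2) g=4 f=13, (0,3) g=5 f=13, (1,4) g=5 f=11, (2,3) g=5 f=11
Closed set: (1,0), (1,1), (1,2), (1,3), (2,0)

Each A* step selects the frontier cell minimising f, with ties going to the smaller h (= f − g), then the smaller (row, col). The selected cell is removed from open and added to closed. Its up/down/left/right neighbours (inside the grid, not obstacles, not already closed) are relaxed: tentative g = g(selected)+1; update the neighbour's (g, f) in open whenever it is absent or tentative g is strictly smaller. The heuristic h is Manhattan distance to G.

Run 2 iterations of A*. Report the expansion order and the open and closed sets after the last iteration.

order=[(1,4) → (1,5)]; open=[(0,0) g=2 f=13, (0,2) g=4 f=13, (0,3) g=5 f=13, (0,5) g=7 f=13, (1,6) g=7 f=11, (2,3) g=5 f=11, (2,4) g=6 f=11, (2,5) g=7 f=11]; closed=[(1,0), (1,1), (1,2), (1,3), (1,4), (1,5), (2,0)]

step 1: expand (1,4) (f=11, h=6) → closed; open now [(0,0) g=2 f=13, (0,2) g=4 f=13, (0,3) g=5 f=13, (1,5) g=6 f=11, (2,3) g=5 f=11, (2,4) g=6 f=11]
step 2: expand (1,5) (f=11, h=5) → closed; open now [(0,0) g=2 f=13, (0,2) g=4 f=13, (0,3) g=5 f=13, (0,5) g=7 f=13, (1,6) g=7 f=11, (2,3) g=5 f=11, (2,4) g=6 f=11, (2,5) g=7 f=11]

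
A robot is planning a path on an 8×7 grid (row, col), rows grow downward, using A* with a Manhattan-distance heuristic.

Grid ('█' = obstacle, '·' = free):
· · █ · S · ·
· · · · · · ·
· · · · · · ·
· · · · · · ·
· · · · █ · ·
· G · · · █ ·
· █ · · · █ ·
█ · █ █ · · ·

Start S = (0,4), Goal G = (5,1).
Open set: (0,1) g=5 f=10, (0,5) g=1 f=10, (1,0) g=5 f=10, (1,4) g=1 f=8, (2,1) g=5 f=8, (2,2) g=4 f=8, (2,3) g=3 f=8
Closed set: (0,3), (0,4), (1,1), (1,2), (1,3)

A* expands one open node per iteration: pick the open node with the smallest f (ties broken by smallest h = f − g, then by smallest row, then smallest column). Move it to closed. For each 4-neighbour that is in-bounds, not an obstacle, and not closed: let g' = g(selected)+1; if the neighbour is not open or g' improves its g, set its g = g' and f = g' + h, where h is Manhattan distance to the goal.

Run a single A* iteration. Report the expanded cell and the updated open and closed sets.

expanded=(2,1); open=[(0,1) g=5 f=10, (0,5) g=1 f=10, (1,0) g=5 f=10, (1,4) g=1 f=8, (2,0) g=6 f=10, (2,2) g=4 f=8, (2,3) g=3 f=8, (3,1) g=6 f=8]; closed=[(0,3), (0,4), (1,1), (1,2), (1,3), (2,1)]

step 1: expand (2,1) (f=8, h=3) → closed; open now [(0,1) g=5 f=10, (0,5) g=1 f=10, (1,0) g=5 f=10, (1,4) g=1 f=8, (2,0) g=6 f=10, (2,2) g=4 f=8, (2,3) g=3 f=8, (3,1) g=6 f=8]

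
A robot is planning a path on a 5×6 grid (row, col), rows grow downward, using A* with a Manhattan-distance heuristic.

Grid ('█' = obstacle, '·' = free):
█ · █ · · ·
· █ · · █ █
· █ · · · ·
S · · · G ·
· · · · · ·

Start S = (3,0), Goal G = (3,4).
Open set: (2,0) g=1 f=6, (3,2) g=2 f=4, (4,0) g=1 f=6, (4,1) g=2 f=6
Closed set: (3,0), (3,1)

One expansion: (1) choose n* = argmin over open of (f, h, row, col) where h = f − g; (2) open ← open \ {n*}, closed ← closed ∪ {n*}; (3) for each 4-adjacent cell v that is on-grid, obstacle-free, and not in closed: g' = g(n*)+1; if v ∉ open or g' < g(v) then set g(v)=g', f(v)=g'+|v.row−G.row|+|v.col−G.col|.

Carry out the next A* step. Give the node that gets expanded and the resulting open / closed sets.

step 1: expand (3,2) (f=4, h=2) → closed; open now [(2,0) g=1 f=6, (2,2) g=3 f=6, (3,3) g=3 f=4, (4,0) g=1 f=6, (4,1) g=2 f=6, (4,2) g=3 f=6]

expanded=(3,2); open=[(2,0) g=1 f=6, (2,2) g=3 f=6, (3,3) g=3 f=4, (4,0) g=1 f=6, (4,1) g=2 f=6, (4,2) g=3 f=6]; closed=[(3,0), (3,1), (3,2)]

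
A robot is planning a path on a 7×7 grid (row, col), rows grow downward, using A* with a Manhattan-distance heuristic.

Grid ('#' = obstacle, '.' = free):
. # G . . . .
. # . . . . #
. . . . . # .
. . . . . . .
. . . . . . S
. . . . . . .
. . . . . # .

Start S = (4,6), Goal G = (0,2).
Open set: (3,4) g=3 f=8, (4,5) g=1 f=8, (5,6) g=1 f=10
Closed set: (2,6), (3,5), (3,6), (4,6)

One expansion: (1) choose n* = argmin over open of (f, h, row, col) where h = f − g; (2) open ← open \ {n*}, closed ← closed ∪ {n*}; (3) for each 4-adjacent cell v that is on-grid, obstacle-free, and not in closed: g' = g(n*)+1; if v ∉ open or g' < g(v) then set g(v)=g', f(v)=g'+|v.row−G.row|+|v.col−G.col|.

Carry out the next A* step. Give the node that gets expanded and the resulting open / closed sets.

step 1: expand (3,4) (f=8, h=5) → closed; open now [(2,4) g=4 f=8, (3,3) g=4 f=8, (4,4) g=4 f=10, (4,5) g=1 f=8, (5,6) g=1 f=10]

expanded=(3,4); open=[(2,4) g=4 f=8, (3,3) g=4 f=8, (4,4) g=4 f=10, (4,5) g=1 f=8, (5,6) g=1 f=10]; closed=[(2,6), (3,4), (3,5), (3,6), (4,6)]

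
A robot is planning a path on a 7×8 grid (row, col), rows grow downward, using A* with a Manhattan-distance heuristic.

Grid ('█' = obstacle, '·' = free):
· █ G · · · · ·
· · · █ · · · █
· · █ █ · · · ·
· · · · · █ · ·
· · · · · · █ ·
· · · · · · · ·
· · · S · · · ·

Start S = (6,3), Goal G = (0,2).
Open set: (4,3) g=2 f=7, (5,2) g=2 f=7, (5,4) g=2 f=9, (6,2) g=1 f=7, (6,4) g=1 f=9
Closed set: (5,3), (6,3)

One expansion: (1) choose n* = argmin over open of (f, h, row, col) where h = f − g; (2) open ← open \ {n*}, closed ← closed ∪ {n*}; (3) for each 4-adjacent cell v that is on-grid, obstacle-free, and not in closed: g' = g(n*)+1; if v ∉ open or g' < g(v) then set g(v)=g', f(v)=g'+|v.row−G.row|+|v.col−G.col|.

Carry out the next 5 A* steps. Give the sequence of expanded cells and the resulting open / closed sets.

order=[(4,3) → (3,3) → (3,2) → (4,2) → (5,2)]; open=[(3,1) g=5 f=9, (3,4) g=4 f=9, (4,1) g=4 f=9, (4,4) g=3 f=9, (5,1) g=3 f=9, (5,4) g=2 f=9, (6,2) g=1 f=7, (6,4) g=1 f=9]; closed=[(3,2), (3,3), (4,2), (4,3), (5,2), (5,3), (6,3)]

step 1: expand (4,3) (f=7, h=5) → closed; open now [(3,3) g=3 f=7, (4,2) g=3 f=7, (4,4) g=3 f=9, (5,2) g=2 f=7, (5,4) g=2 f=9, (6,2) g=1 f=7, (6,4) g=1 f=9]
step 2: expand (3,3) (f=7, h=4) → closed; open now [(3,2) g=4 f=7, (3,4) g=4 f=9, (4,2) g=3 f=7, (4,4) g=3 f=9, (5,2) g=2 f=7, (5,4) g=2 f=9, (6,2) g=1 f=7, (6,4) g=1 f=9]
step 3: expand (3,2) (f=7, h=3) → closed; open now [(3,1) g=5 f=9, (3,4) g=4 f=9, (4,2) g=3 f=7, (4,4) g=3 f=9, (5,2) g=2 f=7, (5,4) g=2 f=9, (6,2) g=1 f=7, (6,4) g=1 f=9]
step 4: expand (4,2) (f=7, h=4) → closed; open now [(3,1) g=5 f=9, (3,4) g=4 f=9, (4,1) g=4 f=9, (4,4) g=3 f=9, (5,2) g=2 f=7, (5,4) g=2 f=9, (6,2) g=1 f=7, (6,4) g=1 f=9]
step 5: expand (5,2) (f=7, h=5) → closed; open now [(3,1) g=5 f=9, (3,4) g=4 f=9, (4,1) g=4 f=9, (4,4) g=3 f=9, (5,1) g=3 f=9, (5,4) g=2 f=9, (6,2) g=1 f=7, (6,4) g=1 f=9]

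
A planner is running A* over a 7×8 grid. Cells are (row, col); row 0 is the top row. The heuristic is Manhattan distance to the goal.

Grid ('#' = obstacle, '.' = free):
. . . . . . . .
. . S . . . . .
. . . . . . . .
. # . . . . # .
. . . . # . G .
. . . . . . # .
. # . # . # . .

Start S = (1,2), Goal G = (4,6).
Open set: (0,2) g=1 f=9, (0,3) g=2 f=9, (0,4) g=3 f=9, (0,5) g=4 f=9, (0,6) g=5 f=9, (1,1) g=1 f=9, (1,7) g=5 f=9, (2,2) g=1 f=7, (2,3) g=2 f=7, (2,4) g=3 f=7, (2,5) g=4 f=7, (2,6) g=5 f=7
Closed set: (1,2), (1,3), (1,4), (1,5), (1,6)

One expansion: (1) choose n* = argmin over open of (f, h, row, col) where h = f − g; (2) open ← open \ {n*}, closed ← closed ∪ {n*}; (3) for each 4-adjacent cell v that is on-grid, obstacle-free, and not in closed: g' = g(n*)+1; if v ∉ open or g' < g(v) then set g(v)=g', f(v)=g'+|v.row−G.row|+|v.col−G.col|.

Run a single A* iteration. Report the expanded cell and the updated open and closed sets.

step 1: expand (2,6) (f=7, h=2) → closed; open now [(0,2) g=1 f=9, (0,3) g=2 f=9, (0,4) g=3 f=9, (0,5) g=4 f=9, (0,6) g=5 f=9, (1,1) g=1 f=9, (1,7) g=5 f=9, (2,2) g=1 f=7, (2,3) g=2 f=7, (2,4) g=3 f=7, (2,5) g=4 f=7, (2,7) g=6 f=9]

expanded=(2,6); open=[(0,2) g=1 f=9, (0,3) g=2 f=9, (0,4) g=3 f=9, (0,5) g=4 f=9, (0,6) g=5 f=9, (1,1) g=1 f=9, (1,7) g=5 f=9, (2,2) g=1 f=7, (2,3) g=2 f=7, (2,4) g=3 f=7, (2,5) g=4 f=7, (2,7) g=6 f=9]; closed=[(1,2), (1,3), (1,4), (1,5), (1,6), (2,6)]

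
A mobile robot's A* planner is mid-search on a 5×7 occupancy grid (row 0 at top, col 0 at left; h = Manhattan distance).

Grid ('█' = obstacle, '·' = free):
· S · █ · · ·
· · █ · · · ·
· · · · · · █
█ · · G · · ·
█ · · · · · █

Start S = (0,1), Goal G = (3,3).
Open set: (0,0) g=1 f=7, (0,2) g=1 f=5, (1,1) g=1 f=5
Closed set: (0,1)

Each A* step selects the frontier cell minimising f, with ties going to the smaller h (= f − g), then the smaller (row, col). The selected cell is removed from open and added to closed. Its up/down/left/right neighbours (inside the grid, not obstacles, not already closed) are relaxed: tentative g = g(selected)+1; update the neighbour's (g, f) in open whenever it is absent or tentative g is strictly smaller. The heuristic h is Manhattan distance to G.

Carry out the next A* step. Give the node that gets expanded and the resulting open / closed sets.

step 1: expand (0,2) (f=5, h=4) → closed; open now [(0,0) g=1 f=7, (1,1) g=1 f=5]

expanded=(0,2); open=[(0,0) g=1 f=7, (1,1) g=1 f=5]; closed=[(0,1), (0,2)]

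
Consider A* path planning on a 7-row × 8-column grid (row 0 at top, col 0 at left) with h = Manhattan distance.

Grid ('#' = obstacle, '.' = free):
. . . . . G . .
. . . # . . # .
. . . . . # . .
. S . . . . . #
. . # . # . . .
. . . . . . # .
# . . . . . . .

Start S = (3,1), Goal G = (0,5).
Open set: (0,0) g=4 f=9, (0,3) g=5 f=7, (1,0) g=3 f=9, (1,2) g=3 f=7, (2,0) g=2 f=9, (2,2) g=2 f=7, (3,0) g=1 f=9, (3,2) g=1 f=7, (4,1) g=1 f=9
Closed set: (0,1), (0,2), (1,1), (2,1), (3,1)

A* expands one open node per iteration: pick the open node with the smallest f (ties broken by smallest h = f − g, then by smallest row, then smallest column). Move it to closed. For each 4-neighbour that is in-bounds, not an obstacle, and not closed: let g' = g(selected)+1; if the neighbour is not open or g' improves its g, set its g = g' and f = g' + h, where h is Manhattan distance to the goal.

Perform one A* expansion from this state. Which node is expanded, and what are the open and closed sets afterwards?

step 1: expand (0,3) (f=7, h=2) → closed; open now [(0,0) g=4 f=9, (0,4) g=6 f=7, (1,0) g=3 f=9, (1,2) g=3 f=7, (2,0) g=2 f=9, (2,2) g=2 f=7, (3,0) g=1 f=9, (3,2) g=1 f=7, (4,1) g=1 f=9]

expanded=(0,3); open=[(0,0) g=4 f=9, (0,4) g=6 f=7, (1,0) g=3 f=9, (1,2) g=3 f=7, (2,0) g=2 f=9, (2,2) g=2 f=7, (3,0) g=1 f=9, (3,2) g=1 f=7, (4,1) g=1 f=9]; closed=[(0,1), (0,2), (0,3), (1,1), (2,1), (3,1)]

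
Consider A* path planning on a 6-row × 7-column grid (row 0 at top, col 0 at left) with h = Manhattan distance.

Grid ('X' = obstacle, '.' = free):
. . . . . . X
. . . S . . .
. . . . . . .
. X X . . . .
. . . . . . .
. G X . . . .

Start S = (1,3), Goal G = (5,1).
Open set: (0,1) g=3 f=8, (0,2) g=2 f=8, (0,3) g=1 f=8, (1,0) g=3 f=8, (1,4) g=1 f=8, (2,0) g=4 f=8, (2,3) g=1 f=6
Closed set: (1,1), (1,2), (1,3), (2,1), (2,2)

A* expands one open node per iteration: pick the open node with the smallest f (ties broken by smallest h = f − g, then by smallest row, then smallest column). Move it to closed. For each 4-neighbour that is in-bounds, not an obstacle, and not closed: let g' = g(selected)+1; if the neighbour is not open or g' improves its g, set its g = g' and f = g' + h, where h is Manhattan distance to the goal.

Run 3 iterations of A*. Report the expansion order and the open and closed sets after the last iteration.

order=[(2,3) → (3,3) → (4,3)]; open=[(0,1) g=3 f=8, (0,2) g=2 f=8, (0,3) g=1 f=8, (1,0) g=3 f=8, (1,4) g=1 f=8, (2,0) g=4 f=8, (2,4) g=2 f=8, (3,4) g=3 f=8, (4,2) g=4 f=6, (4,4) g=4 f=8, (5,3) g=4 f=6]; closed=[(1,1), (1,2), (1,3), (2,1), (2,2), (2,3), (3,3), (4,3)]

step 1: expand (2,3) (f=6, h=5) → closed; open now [(0,1) g=3 f=8, (0,2) g=2 f=8, (0,3) g=1 f=8, (1,0) g=3 f=8, (1,4) g=1 f=8, (2,0) g=4 f=8, (2,4) g=2 f=8, (3,3) g=2 f=6]
step 2: expand (3,3) (f=6, h=4) → closed; open now [(0,1) g=3 f=8, (0,2) g=2 f=8, (0,3) g=1 f=8, (1,0) g=3 f=8, (1,4) g=1 f=8, (2,0) g=4 f=8, (2,4) g=2 f=8, (3,4) g=3 f=8, (4,3) g=3 f=6]
step 3: expand (4,3) (f=6, h=3) → closed; open now [(0,1) g=3 f=8, (0,2) g=2 f=8, (0,3) g=1 f=8, (1,0) g=3 f=8, (1,4) g=1 f=8, (2,0) g=4 f=8, (2,4) g=2 f=8, (3,4) g=3 f=8, (4,2) g=4 f=6, (4,4) g=4 f=8, (5,3) g=4 f=6]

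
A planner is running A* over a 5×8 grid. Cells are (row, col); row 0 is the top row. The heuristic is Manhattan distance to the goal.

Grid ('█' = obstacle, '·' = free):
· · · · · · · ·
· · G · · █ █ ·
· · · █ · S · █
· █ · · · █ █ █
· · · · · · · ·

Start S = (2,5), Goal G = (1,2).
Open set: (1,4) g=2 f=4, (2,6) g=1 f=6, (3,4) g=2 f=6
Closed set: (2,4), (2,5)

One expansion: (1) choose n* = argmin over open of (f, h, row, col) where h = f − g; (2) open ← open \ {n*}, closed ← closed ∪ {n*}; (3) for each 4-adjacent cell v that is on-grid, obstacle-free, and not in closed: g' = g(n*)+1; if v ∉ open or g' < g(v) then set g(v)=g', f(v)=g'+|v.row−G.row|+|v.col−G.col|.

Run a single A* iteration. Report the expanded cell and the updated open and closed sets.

step 1: expand (1,4) (f=4, h=2) → closed; open now [(0,4) g=3 f=6, (1,3) g=3 f=4, (2,6) g=1 f=6, (3,4) g=2 f=6]

expanded=(1,4); open=[(0,4) g=3 f=6, (1,3) g=3 f=4, (2,6) g=1 f=6, (3,4) g=2 f=6]; closed=[(1,4), (2,4), (2,5)]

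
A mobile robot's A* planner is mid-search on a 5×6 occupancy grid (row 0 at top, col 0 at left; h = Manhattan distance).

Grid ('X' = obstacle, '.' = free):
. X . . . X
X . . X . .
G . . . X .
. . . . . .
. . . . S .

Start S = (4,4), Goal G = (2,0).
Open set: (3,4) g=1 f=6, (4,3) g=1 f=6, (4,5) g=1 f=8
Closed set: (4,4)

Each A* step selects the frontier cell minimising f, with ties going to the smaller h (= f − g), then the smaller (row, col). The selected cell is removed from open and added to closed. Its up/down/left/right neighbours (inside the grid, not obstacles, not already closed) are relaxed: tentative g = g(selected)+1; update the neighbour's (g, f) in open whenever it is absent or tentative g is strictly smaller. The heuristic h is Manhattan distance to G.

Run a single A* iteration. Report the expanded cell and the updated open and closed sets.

expanded=(3,4); open=[(3,3) g=2 f=6, (3,5) g=2 f=8, (4,3) g=1 f=6, (4,5) g=1 f=8]; closed=[(3,4), (4,4)]

step 1: expand (3,4) (f=6, h=5) → closed; open now [(3,3) g=2 f=6, (3,5) g=2 f=8, (4,3) g=1 f=6, (4,5) g=1 f=8]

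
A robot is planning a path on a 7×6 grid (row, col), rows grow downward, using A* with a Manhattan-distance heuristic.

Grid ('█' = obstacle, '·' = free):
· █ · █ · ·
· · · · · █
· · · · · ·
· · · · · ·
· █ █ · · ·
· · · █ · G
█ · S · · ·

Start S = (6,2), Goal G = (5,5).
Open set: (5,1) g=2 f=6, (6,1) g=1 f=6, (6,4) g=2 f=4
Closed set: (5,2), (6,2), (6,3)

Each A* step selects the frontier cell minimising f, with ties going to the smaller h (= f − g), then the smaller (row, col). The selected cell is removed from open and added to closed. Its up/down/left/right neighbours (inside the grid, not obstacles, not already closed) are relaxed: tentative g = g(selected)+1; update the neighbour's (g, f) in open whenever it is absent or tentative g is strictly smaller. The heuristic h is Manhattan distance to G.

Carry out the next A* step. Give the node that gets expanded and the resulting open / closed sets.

expanded=(6,4); open=[(5,1) g=2 f=6, (5,4) g=3 f=4, (6,1) g=1 f=6, (6,5) g=3 f=4]; closed=[(5,2), (6,2), (6,3), (6,4)]

step 1: expand (6,4) (f=4, h=2) → closed; open now [(5,1) g=2 f=6, (5,4) g=3 f=4, (6,1) g=1 f=6, (6,5) g=3 f=4]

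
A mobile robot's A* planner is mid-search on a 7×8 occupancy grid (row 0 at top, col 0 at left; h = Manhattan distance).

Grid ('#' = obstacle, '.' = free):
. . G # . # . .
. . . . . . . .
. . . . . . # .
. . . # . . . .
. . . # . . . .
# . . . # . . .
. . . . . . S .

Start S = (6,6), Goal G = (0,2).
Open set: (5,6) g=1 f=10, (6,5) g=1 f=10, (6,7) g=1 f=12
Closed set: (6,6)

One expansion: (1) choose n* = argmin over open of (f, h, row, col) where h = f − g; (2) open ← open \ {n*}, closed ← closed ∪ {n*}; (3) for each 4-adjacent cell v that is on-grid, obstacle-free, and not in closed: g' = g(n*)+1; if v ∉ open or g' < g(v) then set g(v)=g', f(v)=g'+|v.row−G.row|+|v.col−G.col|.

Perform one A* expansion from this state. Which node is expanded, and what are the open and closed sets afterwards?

expanded=(5,6); open=[(4,6) g=2 f=10, (5,5) g=2 f=10, (5,7) g=2 f=12, (6,5) g=1 f=10, (6,7) g=1 f=12]; closed=[(5,6), (6,6)]

step 1: expand (5,6) (f=10, h=9) → closed; open now [(4,6) g=2 f=10, (5,5) g=2 f=10, (5,7) g=2 f=12, (6,5) g=1 f=10, (6,7) g=1 f=12]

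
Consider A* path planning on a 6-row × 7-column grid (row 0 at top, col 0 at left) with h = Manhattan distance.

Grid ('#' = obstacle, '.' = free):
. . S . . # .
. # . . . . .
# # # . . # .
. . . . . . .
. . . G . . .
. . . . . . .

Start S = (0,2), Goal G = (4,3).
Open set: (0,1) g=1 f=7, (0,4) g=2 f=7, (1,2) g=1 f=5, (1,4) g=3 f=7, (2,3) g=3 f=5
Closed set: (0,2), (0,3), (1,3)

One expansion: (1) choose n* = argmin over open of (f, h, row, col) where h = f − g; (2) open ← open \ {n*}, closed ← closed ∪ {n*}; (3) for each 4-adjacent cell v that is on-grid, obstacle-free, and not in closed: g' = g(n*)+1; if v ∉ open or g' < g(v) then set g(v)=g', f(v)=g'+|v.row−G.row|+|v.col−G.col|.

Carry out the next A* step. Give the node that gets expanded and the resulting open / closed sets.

step 1: expand (2,3) (f=5, h=2) → closed; open now [(0,1) g=1 f=7, (0,4) g=2 f=7, (1,2) g=1 f=5, (1,4) g=3 f=7, (2,4) g=4 f=7, (3,3) g=4 f=5]

expanded=(2,3); open=[(0,1) g=1 f=7, (0,4) g=2 f=7, (1,2) g=1 f=5, (1,4) g=3 f=7, (2,4) g=4 f=7, (3,3) g=4 f=5]; closed=[(0,2), (0,3), (1,3), (2,3)]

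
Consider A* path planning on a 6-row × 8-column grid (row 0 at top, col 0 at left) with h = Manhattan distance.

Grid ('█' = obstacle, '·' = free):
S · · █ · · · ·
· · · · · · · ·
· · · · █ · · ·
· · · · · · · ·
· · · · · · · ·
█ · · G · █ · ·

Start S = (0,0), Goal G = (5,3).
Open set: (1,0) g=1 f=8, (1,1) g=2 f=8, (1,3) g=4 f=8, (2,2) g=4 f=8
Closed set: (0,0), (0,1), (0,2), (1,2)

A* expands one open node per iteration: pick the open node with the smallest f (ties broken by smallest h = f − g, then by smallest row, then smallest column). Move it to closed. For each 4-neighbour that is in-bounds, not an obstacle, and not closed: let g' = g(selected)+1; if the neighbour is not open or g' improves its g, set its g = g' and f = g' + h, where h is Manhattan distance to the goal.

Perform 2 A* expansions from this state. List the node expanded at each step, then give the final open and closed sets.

step 1: expand (1,3) (f=8, h=4) → closed; open now [(1,0) g=1 f=8, (1,1) g=2 f=8, (1,4) g=5 f=10, (2,2) g=4 f=8, (2,3) g=5 f=8]
step 2: expand (2,3) (f=8, h=3) → closed; open now [(1,0) g=1 f=8, (1,1) g=2 f=8, (1,4) g=5 f=10, (2,2) g=4 f=8, (3,3) g=6 f=8]

order=[(1,3) → (2,3)]; open=[(1,0) g=1 f=8, (1,1) g=2 f=8, (1,4) g=5 f=10, (2,2) g=4 f=8, (3,3) g=6 f=8]; closed=[(0,0), (0,1), (0,2), (1,2), (1,3), (2,3)]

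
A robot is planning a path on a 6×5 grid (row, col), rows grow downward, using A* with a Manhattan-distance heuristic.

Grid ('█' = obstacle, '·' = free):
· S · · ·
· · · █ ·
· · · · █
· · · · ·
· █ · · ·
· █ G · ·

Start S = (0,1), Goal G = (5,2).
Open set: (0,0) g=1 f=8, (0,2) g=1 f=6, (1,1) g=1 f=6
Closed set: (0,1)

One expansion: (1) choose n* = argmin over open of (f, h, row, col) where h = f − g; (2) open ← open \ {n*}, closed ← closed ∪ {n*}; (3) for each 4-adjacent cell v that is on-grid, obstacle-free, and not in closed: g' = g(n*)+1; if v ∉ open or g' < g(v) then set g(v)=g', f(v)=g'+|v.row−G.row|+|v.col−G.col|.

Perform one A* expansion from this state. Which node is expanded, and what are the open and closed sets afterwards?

expanded=(0,2); open=[(0,0) g=1 f=8, (0,3) g=2 f=8, (1,1) g=1 f=6, (1,2) g=2 f=6]; closed=[(0,1), (0,2)]

step 1: expand (0,2) (f=6, h=5) → closed; open now [(0,0) g=1 f=8, (0,3) g=2 f=8, (1,1) g=1 f=6, (1,2) g=2 f=6]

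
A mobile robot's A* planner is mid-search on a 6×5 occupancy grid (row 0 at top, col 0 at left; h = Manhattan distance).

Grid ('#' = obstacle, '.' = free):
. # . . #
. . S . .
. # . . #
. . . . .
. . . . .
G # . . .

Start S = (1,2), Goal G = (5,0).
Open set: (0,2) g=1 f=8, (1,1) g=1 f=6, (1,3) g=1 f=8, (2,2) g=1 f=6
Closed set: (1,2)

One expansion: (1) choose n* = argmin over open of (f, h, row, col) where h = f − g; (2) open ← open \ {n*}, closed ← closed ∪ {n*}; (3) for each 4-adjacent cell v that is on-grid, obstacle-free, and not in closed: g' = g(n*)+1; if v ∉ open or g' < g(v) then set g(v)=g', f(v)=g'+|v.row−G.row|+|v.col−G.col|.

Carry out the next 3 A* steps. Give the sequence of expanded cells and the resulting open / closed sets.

step 1: expand (1,1) (f=6, h=5) → closed; open now [(0,2) g=1 f=8, (1,0) g=2 f=6, (1,3) g=1 f=8, (2,2) g=1 f=6]
step 2: expand (1,0) (f=6, h=4) → closed; open now [(0,0) g=3 f=8, (0,2) g=1 f=8, (1,3) g=1 f=8, (2,0) g=3 f=6, (2,2) g=1 f=6]
step 3: expand (2,0) (f=6, h=3) → closed; open now [(0,0) g=3 f=8, (0,2) g=1 f=8, (1,3) g=1 f=8, (2,2) g=1 f=6, (3,0) g=4 f=6]

order=[(1,1) → (1,0) → (2,0)]; open=[(0,0) g=3 f=8, (0,2) g=1 f=8, (1,3) g=1 f=8, (2,2) g=1 f=6, (3,0) g=4 f=6]; closed=[(1,0), (1,1), (1,2), (2,0)]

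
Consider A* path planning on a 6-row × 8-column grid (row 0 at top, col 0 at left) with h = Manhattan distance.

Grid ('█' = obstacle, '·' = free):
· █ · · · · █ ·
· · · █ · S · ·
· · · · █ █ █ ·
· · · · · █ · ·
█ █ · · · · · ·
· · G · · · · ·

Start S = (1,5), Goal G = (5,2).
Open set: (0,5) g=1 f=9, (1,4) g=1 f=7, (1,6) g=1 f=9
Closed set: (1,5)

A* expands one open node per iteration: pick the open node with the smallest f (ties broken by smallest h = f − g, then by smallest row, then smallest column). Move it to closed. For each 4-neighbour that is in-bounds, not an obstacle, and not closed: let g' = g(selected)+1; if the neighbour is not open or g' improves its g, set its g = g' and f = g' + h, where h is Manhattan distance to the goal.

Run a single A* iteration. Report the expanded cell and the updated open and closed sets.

step 1: expand (1,4) (f=7, h=6) → closed; open now [(0,4) g=2 f=9, (0,5) g=1 f=9, (1,6) g=1 f=9]

expanded=(1,4); open=[(0,4) g=2 f=9, (0,5) g=1 f=9, (1,6) g=1 f=9]; closed=[(1,4), (1,5)]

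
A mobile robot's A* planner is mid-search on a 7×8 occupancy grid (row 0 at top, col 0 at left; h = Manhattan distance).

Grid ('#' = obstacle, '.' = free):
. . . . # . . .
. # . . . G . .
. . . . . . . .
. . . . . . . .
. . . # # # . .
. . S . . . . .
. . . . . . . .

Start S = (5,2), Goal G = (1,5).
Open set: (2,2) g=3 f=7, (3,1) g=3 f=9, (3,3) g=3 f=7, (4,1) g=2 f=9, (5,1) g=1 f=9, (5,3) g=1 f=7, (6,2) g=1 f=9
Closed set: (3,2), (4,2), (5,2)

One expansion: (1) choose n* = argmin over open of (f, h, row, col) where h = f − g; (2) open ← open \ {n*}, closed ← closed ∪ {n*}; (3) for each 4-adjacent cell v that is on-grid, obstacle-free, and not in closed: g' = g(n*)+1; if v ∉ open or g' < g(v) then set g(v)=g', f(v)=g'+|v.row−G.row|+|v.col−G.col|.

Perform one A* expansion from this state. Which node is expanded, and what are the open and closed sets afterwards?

expanded=(2,2); open=[(1,2) g=4 f=7, (2,1) g=4 f=9, (2,3) g=4 f=7, (3,1) g=3 f=9, (3,3) g=3 f=7, (4,1) g=2 f=9, (5,1) g=1 f=9, (5,3) g=1 f=7, (6,2) g=1 f=9]; closed=[(2,2), (3,2), (4,2), (5,2)]

step 1: expand (2,2) (f=7, h=4) → closed; open now [(1,2) g=4 f=7, (2,1) g=4 f=9, (2,3) g=4 f=7, (3,1) g=3 f=9, (3,3) g=3 f=7, (4,1) g=2 f=9, (5,1) g=1 f=9, (5,3) g=1 f=7, (6,2) g=1 f=9]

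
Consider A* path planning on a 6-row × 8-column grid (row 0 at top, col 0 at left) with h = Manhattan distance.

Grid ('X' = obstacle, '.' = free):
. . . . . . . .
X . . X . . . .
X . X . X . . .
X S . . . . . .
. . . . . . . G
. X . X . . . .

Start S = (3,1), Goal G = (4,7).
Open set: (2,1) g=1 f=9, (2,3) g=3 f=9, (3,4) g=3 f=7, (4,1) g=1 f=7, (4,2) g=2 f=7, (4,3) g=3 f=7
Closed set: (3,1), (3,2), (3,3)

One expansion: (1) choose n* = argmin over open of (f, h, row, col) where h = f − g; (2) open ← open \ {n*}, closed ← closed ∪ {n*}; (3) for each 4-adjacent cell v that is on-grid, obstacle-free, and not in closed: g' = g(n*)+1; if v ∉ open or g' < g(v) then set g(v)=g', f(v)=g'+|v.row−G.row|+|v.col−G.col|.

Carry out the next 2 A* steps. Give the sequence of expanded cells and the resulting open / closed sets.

step 1: expand (3,4) (f=7, h=4) → closed; open now [(2,1) g=1 f=9, (2,3) g=3 f=9, (3,5) g=4 f=7, (4,1) g=1 f=7, (4,2) g=2 f=7, (4,3) g=3 f=7, (4,4) g=4 f=7]
step 2: expand (3,5) (f=7, h=3) → closed; open now [(2,1) g=1 f=9, (2,3) g=3 f=9, (2,5) g=5 f=9, (3,6) g=5 f=7, (4,1) g=1 f=7, (4,2) g=2 f=7, (4,3) g=3 f=7, (4,4) g=4 f=7, (4,5) g=5 f=7]

order=[(3,4) → (3,5)]; open=[(2,1) g=1 f=9, (2,3) g=3 f=9, (2,5) g=5 f=9, (3,6) g=5 f=7, (4,1) g=1 f=7, (4,2) g=2 f=7, (4,3) g=3 f=7, (4,4) g=4 f=7, (4,5) g=5 f=7]; closed=[(3,1), (3,2), (3,3), (3,4), (3,5)]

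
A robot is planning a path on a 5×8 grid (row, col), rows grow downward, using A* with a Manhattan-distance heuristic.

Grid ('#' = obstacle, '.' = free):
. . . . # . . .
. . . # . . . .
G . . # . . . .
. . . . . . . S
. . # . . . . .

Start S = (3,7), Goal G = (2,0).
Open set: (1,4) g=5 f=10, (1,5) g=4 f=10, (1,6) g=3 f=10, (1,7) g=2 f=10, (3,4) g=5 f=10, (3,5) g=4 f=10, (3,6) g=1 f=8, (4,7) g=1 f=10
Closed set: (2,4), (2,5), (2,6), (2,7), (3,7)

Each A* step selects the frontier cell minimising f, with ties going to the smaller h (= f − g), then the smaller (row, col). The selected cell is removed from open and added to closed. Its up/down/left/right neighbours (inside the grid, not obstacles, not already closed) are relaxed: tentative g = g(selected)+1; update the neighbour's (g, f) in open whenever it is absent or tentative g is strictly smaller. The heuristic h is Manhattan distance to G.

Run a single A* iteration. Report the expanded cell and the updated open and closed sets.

expanded=(3,6); open=[(1,4) g=5 f=10, (1,5) g=4 f=10, (1,6) g=3 f=10, (1,7) g=2 f=10, (3,4) g=5 f=10, (3,5) g=2 f=8, (4,6) g=2 f=10, (4,7) g=1 f=10]; closed=[(2,4), (2,5), (2,6), (2,7), (3,6), (3,7)]

step 1: expand (3,6) (f=8, h=7) → closed; open now [(1,4) g=5 f=10, (1,5) g=4 f=10, (1,6) g=3 f=10, (1,7) g=2 f=10, (3,4) g=5 f=10, (3,5) g=2 f=8, (4,6) g=2 f=10, (4,7) g=1 f=10]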